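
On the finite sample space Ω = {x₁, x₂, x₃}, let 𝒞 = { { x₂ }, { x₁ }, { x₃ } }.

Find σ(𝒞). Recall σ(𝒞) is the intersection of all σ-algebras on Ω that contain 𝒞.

Initial family (5 sets): { {  }, { x₁ }, { x₂ }, { x₃ }, Ω }.
Step 1 adds 3:
  { x₁, x₂ }  = ᶜ of { x₃ }
  { x₁, x₃ }  = ᶜ of { x₂ }
  { x₂, x₃ }  = ᶜ of { x₁ }
  — 8 sets.
Step 2: stable.

|σ(𝒞)| = 8.  σ(𝒞) = { {  }, { x₁ }, { x₂ }, { x₃ }, { x₁, x₂ }, { x₁, x₃ }, { x₂, x₃ }, Ω }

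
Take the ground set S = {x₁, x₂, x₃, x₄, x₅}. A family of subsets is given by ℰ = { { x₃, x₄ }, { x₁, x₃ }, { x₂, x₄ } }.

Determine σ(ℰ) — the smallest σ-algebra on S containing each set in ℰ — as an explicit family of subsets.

Answer: σ(ℰ) = { {  }, { x₁ }, { x₂ }, { x₃ }, { x₄ }, { x₅ }, { x₁, x₂ }, { x₁, x₃ }, { x₁, x₄ }, { x₁, x₅ }, { x₂, x₃ }, { x₂, x₄ }, { x₂, x₅ }, { x₃, x₄ }, { x₃, x₅ }, { x₄, x₅ }, { x₁, x₂, x₃ }, { x₁, x₂, x₄ }, { x₁, x₂, x₅ }, { x₁, x₃, x₄ }, { x₁, x₃, x₅ }, { x₁, x₄, x₅ }, { x₂, x₃, x₄ }, { x₂, x₃, x₅ }, { x₂, x₄, x₅ }, { x₃, x₄, x₅ }, { x₁, x₂, x₃, x₄ }, { x₁, x₂, x₃, x₅ }, { x₁, x₂, x₄, x₅ }, { x₁, x₃, x₄, x₅ }, { x₂, x₃, x₄, x₅ }, S }

Derivation:
Take S₀ = ℰ ∪ {∅, S} = { {  }, { x₁, x₃ }, { x₂, x₄ }, { x₃, x₄ }, S }.
Step 1: +6 →
  { x₁, x₂, x₅ }  = complement { x₃, x₄ }
  { x₁, x₃, x₄ }  = { x₃, x₄ } ∪ { x₁, x₃ }
  { x₁, x₃, x₅ }  = complement { x₂, x₄ }
  { x₂, x₃, x₄ }  = { x₃, x₄ } ∪ { x₂, x₄ }
  { x₂, x₄, x₅ }  = complement { x₁, x₃ }
  { x₁, x₂, x₃, x₄ }  = { x₁, x₃ } ∪ { x₂, x₄ }
  [11 total]
Step 2: 7 new —
  { x₅ }  = complement { x₁, x₂, x₃, x₄ }
  { x₁, x₅ }  = complement { x₂, x₃, x₄ }
  { x₂, x₅ }  = complement { x₁, x₃, x₄ }
  { x₁, x₂, x₃, x₅ }  = { x₁, x₃, x₅ } ∪ { x₁, x₂, x₅ }
  { x₁, x₂, x₄, x₅ }  = { x₁, x₂, x₅ } ∪ { x₂, x₄ }
  { x₁, x₃, x₄, x₅ }  = { x₃, x₄ } ∪ { x₁, x₃, x₅ }
  { x₂, x₃, x₄, x₅ }  = { x₃, x₄ } ∪ { x₂, x₄, x₅ }
  [18 total]
Step 3. New:
  { x₁ }  = complement { x₂, x₃, x₄, x₅ }
  { x₂ }  = complement { x₁, x₃, x₄, x₅ }
  { x₃ }  = complement { x₁, x₂, x₄, x₅ }
  { x₄ }  = complement { x₁, x₂, x₃, x₅ }
  { x₃, x₄, x₅ }  = { x₃, x₄ } ∪ { x₅ }
  [23 total]
Step 4: 9 new —
  { x₁, x₂ }  = complement { x₃, x₄, x₅ }
  { x₁, x₄ }  = { x₄ } ∪ { x₁ }
  { x₂, x₃ }  = { x₂ } ∪ { x₃ }
  { x₃, x₅ }  = { x₅ } ∪ { x₃ }
  { x₄, x₅ }  = { x₅ } ∪ { x₄ }
  { x₁, x₂, x₃ }  = { x₂ } ∪ { x₁, x₃ }
  { x₁, x₂, x₄ }  = { x₂, x₄ } ∪ { x₁ }
  { x₁, x₄, x₅ }  = { x₁, x₅ } ∪ { x₄ }
  { x₂, x₃, x₅ }  = { x₂, x₅ } ∪ { x₃ }
  [32 total]
Step 5: closed — nothing new.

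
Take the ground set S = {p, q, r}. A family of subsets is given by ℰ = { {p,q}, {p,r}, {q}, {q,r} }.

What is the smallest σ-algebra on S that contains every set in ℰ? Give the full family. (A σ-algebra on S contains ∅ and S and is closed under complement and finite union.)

Begin from { {}, {q}, {p,q}, {p,r}, {q,r}, S } (that is, ℰ plus ∅ and S).
Step 1 adds 2:
  {p}  = {q,r}ᶜ
  {r}  = {p,q}ᶜ
  (now 8)
After Step 2 the family is unchanged; done.

Therefore σ(ℰ) = { {}, {p}, {q}, {r}, {p,q}, {p,r}, {q,r}, S } (|σ(ℰ)| = 8).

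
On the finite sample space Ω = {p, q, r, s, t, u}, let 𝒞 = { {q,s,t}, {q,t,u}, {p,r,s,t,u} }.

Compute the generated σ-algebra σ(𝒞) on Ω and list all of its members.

σ(𝒞) (32 sets): { ∅, {q}, {s}, {t}, {u}, {p,r}, {q,s}, {q,t}, {q,u}, {s,t}, {s,u}, {t,u}, {p,q,r}, {p,r,s}, {p,r,t}, {p,r,u}, {q,s,t}, {q,s,u}, {q,t,u}, {s,t,u}, {p,q,r,s}, {p,q,r,t}, {p,q,r,u}, {p,r,s,t}, {p,r,s,u}, {p,r,t,u}, {q,s,t,u}, {p,q,r,s,t}, {p,q,r,s,u}, {p,q,r,t,u}, {p,r,s,t,u}, Ω }

Check:
Begin from { ∅, {q,s,t}, {q,t,u}, {p,r,s,t,u}, Ω } (that is, 𝒞 plus ∅ and Ω).
Iteration 1 (4 new):
  {q}  = complement {p,r,s,t,u}
  {p,r,s}  = complement {q,t,u}
  {p,r,u}  = complement {q,s,t}
  {q,s,t,u}  = {q,t,u} ∪ {q,s,t}
Iteration 2: +6 →
  {p,r}  = complement {q,s,t,u}
  {p,q,r,s}  = {q} ∪ {p,r,s}
  {p,q,r,u}  = {p,r,u} ∪ {q}
  {p,r,s,u}  = {p,r,u} ∪ {p,r,s}
  {p,q,r,s,t}  = {p,r,s} ∪ {q,s,t}
  {p,q,r,t,u}  = {p,r,u} ∪ {q,t,u}
Iteration 3 adds 7:
  {s}  = complement {p,q,r,t,u}
  {u}  = complement {p,q,r,s,t}
  {q,t}  = complement {p,r,s,u}
  {s,t}  = complement {p,q,r,u}
  {t,u}  = complement {p,q,r,s}
  {p,q,r}  = {p,r} ∪ {q}
  {p,q,r,s,u}  = {p,r,s} ∪ {p,q,r,u}
Iteration 4. New:
  {t}  = complement {p,q,r,s,u}
  {q,s}  = {q} ∪ {s}
  {q,u}  = {q} ∪ {u}
  {s,u}  = {u} ∪ {s}
  {s,t,u}  = complement {p,q,r}
  {p,q,r,t}  = {q,t} ∪ {p,r}
  {p,r,s,t}  = {s,t} ∪ {p,r,s}
  {p,r,t,u}  = {t,u} ∪ {p,r,u}
Iteration 5 (2 new):
  {p,r,t}  = {t} ∪ {p,r}
  {q,s,u}  = {q} ∪ {s,u}
After Iteration 6 the family is unchanged; done.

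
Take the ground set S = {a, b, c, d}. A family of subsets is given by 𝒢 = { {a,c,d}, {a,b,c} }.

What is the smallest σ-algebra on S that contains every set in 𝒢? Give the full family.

σ(𝒢) = { {}, {b}, {d}, {a,c}, {b,d}, {a,b,c}, {a,c,d}, S }

Check:
Seed the family with 𝒢 together with ∅ and S: { {}, {a,b,c}, {a,c,d}, S }.
Round 1. New:
  {b}  = {a,c,d}ᶜ
  {d}  = {a,b,c}ᶜ
Round 2 adds 1:
  {b,d}  = {d} ∪ {b}
Round 3: 1 new —
  {a,c}  = {b,d}ᶜ
Round 4: stable.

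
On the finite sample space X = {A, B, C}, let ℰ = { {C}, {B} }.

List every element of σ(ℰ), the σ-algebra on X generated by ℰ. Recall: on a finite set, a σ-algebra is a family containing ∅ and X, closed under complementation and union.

|σ(ℰ)| = 8.  σ(ℰ) = { {}, {A}, {B}, {C}, {A,B}, {A,C}, {B,C}, X }

Check:
Initial family (4 sets): { {}, {B}, {C}, X }.
Iteration 1 adds 3:
  {A,B}  = {C}ᶜ
  {A,C}  = {B}ᶜ
  {B,C}  = {C} ∪ {B}
  |family| = 7
Iteration 2: 1 new —
  {A}  = {B,C}ᶜ
  |family| = 8
Iteration 3: stable.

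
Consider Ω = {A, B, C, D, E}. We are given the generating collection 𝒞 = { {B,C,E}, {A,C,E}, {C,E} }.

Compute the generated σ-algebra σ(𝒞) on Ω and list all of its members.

Initial family (5 sets): { {}, {C,E}, {A,C,E}, {B,C,E}, Ω }.
Round 1. New:
  {A,D}  = complement {B,C,E}
  {B,D}  = complement {A,C,E}
  {A,B,D}  = complement {C,E}
  {A,B,C,E}  = {B,C,E} ∪ {A,C,E}
  (now 9)
Round 2 adds 3:
  {D}  = complement {A,B,C,E}
  {A,C,D,E}  = {A,C,E} ∪ {A,D}
  {B,C,D,E}  = {B,C,E} ∪ {B,D}
  (now 12)
Round 3: 3 new —
  {A}  = complement {B,C,D,E}
  {B}  = complement {A,C,D,E}
  {C,D,E}  = {D} ∪ {C,E}
  (now 15)
Round 4: +1 →
  {A,B}  = complement {C,D,E}
  (now 16)
After Round 5 the family is unchanged; done.

σ(𝒞) = { {}, {A}, {B}, {D}, {A,B}, {A,D}, {B,D}, {C,E}, {A,B,D}, {A,C,E}, {B,C,E}, {C,D,E}, {A,B,C,E}, {A,C,D,E}, {B,C,D,E}, Ω }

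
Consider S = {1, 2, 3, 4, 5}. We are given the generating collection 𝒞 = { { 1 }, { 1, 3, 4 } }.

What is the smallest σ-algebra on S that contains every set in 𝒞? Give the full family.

Start: 𝒞 ∪ {∅, S} = { ∅, { 1 }, { 1, 3, 4 }, S }.
Pass 1: 2 new —
  { 2, 5 }  = ᶜ of { 1, 3, 4 }
  { 2, 3, 4, 5 }  = ᶜ of { 1 }
  — 6 sets.
Pass 2 (1 new):
  { 1, 2, 5 }  = { 2, 5 } ∪ { 1 }
  — 7 sets.
Pass 3: 1 new —
  { 3, 4 }  = ᶜ of { 1, 2, 5 }
  — 8 sets.
After Pass 4 the family is unchanged; done.

|σ(𝒞)| = 8.  σ(𝒞) = { ∅, { 1 }, { 2, 5 }, { 3, 4 }, { 1, 2, 5 }, { 1, 3, 4 }, { 2, 3, 4, 5 }, S }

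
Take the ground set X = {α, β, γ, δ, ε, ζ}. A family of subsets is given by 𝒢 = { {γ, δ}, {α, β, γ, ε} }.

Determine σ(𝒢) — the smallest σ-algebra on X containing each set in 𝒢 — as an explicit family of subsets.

Begin from { ∅, {γ, δ}, {α, β, γ, ε}, X } (that is, 𝒢 plus ∅ and X).
Iteration 1 adds 3:
  {δ, ζ}  = {α, β, γ, ε}ᶜ
  {α, β, ε, ζ}  = {γ, δ}ᶜ
  {α, β, γ, δ, ε}  = {α, β, γ, ε} ∪ {γ, δ}
  — 7 sets.
Iteration 2 (4 new):
  {ζ}  = {α, β, γ, δ, ε}ᶜ
  {γ, δ, ζ}  = {γ, δ} ∪ {δ, ζ}
  {α, β, γ, ε, ζ}  = {α, β, γ, ε} ∪ {α, β, ε, ζ}
  {α, β, δ, ε, ζ}  = {δ, ζ} ∪ {α, β, ε, ζ}
  — 11 sets.
Iteration 3: +3 →
  {γ}  = {α, β, δ, ε, ζ}ᶜ
  {δ}  = {α, β, γ, ε, ζ}ᶜ
  {α, β, ε}  = {γ, δ, ζ}ᶜ
  — 14 sets.
Iteration 4: +2 →
  {γ, ζ}  = {γ} ∪ {ζ}
  {α, β, δ, ε}  = {α, β, ε} ∪ {δ}
  — 16 sets.
Iteration 5: closed — nothing new.

Therefore σ(𝒢) = { ∅, {γ}, {δ}, {ζ}, {γ, δ}, {γ, ζ}, {δ, ζ}, {α, β, ε}, {γ, δ, ζ}, {α, β, γ, ε}, {α, β, δ, ε}, {α, β, ε, ζ}, {α, β, γ, δ, ε}, {α, β, γ, ε, ζ}, {α, β, δ, ε, ζ}, X } (|σ(𝒢)| = 16).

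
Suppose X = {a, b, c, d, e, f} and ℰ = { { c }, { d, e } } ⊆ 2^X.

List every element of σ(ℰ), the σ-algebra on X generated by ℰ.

Seed the family with ℰ together with ∅ and X: { ∅, { c }, { d, e }, X }.
Round 1 adds 3:
  { c, d, e }  = { c } ∪ { d, e }
  { a, b, c, f }  = X∖{ d, e }
  { a, b, d, e, f }  = X∖{ c }
  — 7 sets.
Round 2 adds 1:
  { a, b, f }  = X∖{ c, d, e }
  — 8 sets.
Round 3: no new sets; the family is a σ-algebra.

Therefore σ(ℰ) = { ∅, { c }, { d, e }, { a, b, f }, { c, d, e }, { a, b, c, f }, { a, b, d, e, f }, X } (|σ(ℰ)| = 8).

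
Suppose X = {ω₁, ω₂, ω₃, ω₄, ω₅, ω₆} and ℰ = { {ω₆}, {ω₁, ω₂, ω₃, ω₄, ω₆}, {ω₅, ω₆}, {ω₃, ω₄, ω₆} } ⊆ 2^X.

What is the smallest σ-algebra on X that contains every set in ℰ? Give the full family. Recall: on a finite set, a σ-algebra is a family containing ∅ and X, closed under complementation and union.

Answer: σ(ℰ) = { {}, {ω₅}, {ω₆}, {ω₁, ω₂}, {ω₃, ω₄}, {ω₅, ω₆}, {ω₁, ω₂, ω₅}, {ω₁, ω₂, ω₆}, {ω₃, ω₄, ω₅}, {ω₃, ω₄, ω₆}, {ω₁, ω₂, ω₃, ω₄}, {ω₁, ω₂, ω₅, ω₆}, {ω₃, ω₄, ω₅, ω₆}, {ω₁, ω₂, ω₃, ω₄, ω₅}, {ω₁, ω₂, ω₃, ω₄, ω₆}, X }

Check:
Begin from { {}, {ω₆}, {ω₅, ω₆}, {ω₃, ω₄, ω₆}, {ω₁, ω₂, ω₃, ω₄, ω₆}, X } (that is, ℰ plus ∅ and X).
Pass 1: +5 →
  {ω₅}  = {ω₁, ω₂, ω₃, ω₄, ω₆}ᶜ
  {ω₁, ω₂, ω₅}  = {ω₃, ω₄, ω₆}ᶜ
  {ω₁, ω₂, ω₃, ω₄}  = {ω₅, ω₆}ᶜ
  {ω₃, ω₄, ω₅, ω₆}  = {ω₅, ω₆} ∪ {ω₃, ω₄, ω₆}
  {ω₁, ω₂, ω₃, ω₄, ω₅}  = {ω₆}ᶜ
  (now 11)
Pass 2: +2 →
  {ω₁, ω₂}  = {ω₃, ω₄, ω₅, ω₆}ᶜ
  {ω₁, ω₂, ω₅, ω₆}  = {ω₅, ω₆} ∪ {ω₁, ω₂, ω₅}
  (now 13)
Pass 3. New:
  {ω₃, ω₄}  = {ω₁, ω₂, ω₅, ω₆}ᶜ
  {ω₁, ω₂, ω₆}  = {ω₁, ω₂} ∪ {ω₆}
  (now 15)
Pass 4: 1 new —
  {ω₃, ω₄, ω₅}  = {ω₁, ω₂, ω₆}ᶜ
  (now 16)
Pass 5: closed — nothing new.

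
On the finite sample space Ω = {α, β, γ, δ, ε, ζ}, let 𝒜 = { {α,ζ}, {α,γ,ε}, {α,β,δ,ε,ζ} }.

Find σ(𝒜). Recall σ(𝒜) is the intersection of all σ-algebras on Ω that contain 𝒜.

Begin from { ∅, {α,ζ}, {α,γ,ε}, {α,β,δ,ε,ζ}, Ω } (that is, 𝒜 plus ∅ and Ω).
Iteration 1 (4 new):
  {γ}  = {α,β,δ,ε,ζ}ᶜ
  {β,δ,ζ}  = {α,γ,ε}ᶜ
  {α,γ,ε,ζ}  = {α,ζ} ∪ {α,γ,ε}
  {β,γ,δ,ε}  = {α,ζ}ᶜ
  |family| = 9
Iteration 2 adds 6:
  {β,δ}  = {α,γ,ε,ζ}ᶜ
  {α,γ,ζ}  = {α,ζ} ∪ {γ}
  {α,β,δ,ζ}  = {β,δ,ζ} ∪ {α,ζ}
  {β,γ,δ,ζ}  = {β,δ,ζ} ∪ {γ}
  {α,β,γ,δ,ε}  = {α,γ,ε} ∪ {β,γ,δ,ε}
  {β,γ,δ,ε,ζ}  = {β,δ,ζ} ∪ {β,γ,δ,ε}
  |family| = 15
Iteration 3: 7 new —
  {α}  = {β,γ,δ,ε,ζ}ᶜ
  {ζ}  = {α,β,γ,δ,ε}ᶜ
  {α,ε}  = {β,γ,δ,ζ}ᶜ
  {γ,ε}  = {α,β,δ,ζ}ᶜ
  {β,γ,δ}  = {γ} ∪ {β,δ}
  {β,δ,ε}  = {α,γ,ζ}ᶜ
  {α,β,γ,δ,ζ}  = {β,δ,ζ} ∪ {α,γ,ζ}
  |family| = 22
Iteration 4 adds 9:
  {ε}  = {α,β,γ,δ,ζ}ᶜ
  {α,γ}  = {γ} ∪ {α}
  {γ,ζ}  = {ζ} ∪ {γ}
  {α,β,δ}  = {β,δ} ∪ {α}
  {α,ε,ζ}  = {β,γ,δ}ᶜ
  {γ,ε,ζ}  = {γ,ε} ∪ {ζ}
  {α,β,γ,δ}  = {β,γ,δ} ∪ {α}
  {α,β,δ,ε}  = {α,ε} ∪ {β,δ}
  {β,δ,ε,ζ}  = {β,δ,ζ} ∪ {β,δ,ε}
  |family| = 31
Iteration 5: +1 →
  {ε,ζ}  = {α,β,γ,δ}ᶜ
  |family| = 32
Iteration 6: stable.

|σ(𝒜)| = 32.  σ(𝒜) = { ∅, {α}, {γ}, {ε}, {ζ}, {α,γ}, {α,ε}, {α,ζ}, {β,δ}, {γ,ε}, {γ,ζ}, {ε,ζ}, {α,β,δ}, {α,γ,ε}, {α,γ,ζ}, {α,ε,ζ}, {β,γ,δ}, {β,δ,ε}, {β,δ,ζ}, {γ,ε,ζ}, {α,β,γ,δ}, {α,β,δ,ε}, {α,β,δ,ζ}, {α,γ,ε,ζ}, {β,γ,δ,ε}, {β,γ,δ,ζ}, {β,δ,ε,ζ}, {α,β,γ,δ,ε}, {α,β,γ,δ,ζ}, {α,β,δ,ε,ζ}, {β,γ,δ,ε,ζ}, Ω }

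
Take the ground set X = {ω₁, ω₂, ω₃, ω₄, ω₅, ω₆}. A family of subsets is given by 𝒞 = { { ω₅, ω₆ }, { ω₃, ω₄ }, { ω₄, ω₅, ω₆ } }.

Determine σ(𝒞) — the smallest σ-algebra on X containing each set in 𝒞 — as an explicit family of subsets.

Answer: σ(𝒞) = { {}, { ω₃ }, { ω₄ }, { ω₁, ω₂ }, { ω₃, ω₄ }, { ω₅, ω₆ }, { ω₁, ω₂, ω₃ }, { ω₁, ω₂, ω₄ }, { ω₃, ω₅, ω₆ }, { ω₄, ω₅, ω₆ }, { ω₁, ω₂, ω₃, ω₄ }, { ω₁, ω₂, ω₅, ω₆ }, { ω₃, ω₄, ω₅, ω₆ }, { ω₁, ω₂, ω₃, ω₅, ω₆ }, { ω₁, ω₂, ω₄, ω₅, ω₆ }, X }

Working:
Begin from { {}, { ω₃, ω₄ }, { ω₅, ω₆ }, { ω₄, ω₅, ω₆ }, X } (that is, 𝒞 plus ∅ and X).
Step 1. New:
  { ω₁, ω₂, ω₃ }  = { ω₄, ω₅, ω₆ }ᶜ
  { ω₁, ω₂, ω₃, ω₄ }  = { ω₅, ω₆ }ᶜ
  { ω₁, ω₂, ω₅, ω₆ }  = { ω₃, ω₄ }ᶜ
  { ω₃, ω₄, ω₅, ω₆ }  = { ω₃, ω₄ } ∪ { ω₅, ω₆ }
  |family| = 9
Step 2 adds 3:
  { ω₁, ω₂ }  = { ω₃, ω₄, ω₅, ω₆ }ᶜ
  { ω₁, ω₂, ω₃, ω₅, ω₆ }  = { ω₁, ω₂, ω₃ } ∪ { ω₅, ω₆ }
  { ω₁, ω₂, ω₄, ω₅, ω₆ }  = { ω₄, ω₅, ω₆ } ∪ { ω₁, ω₂, ω₅, ω₆ }
  |family| = 12
Step 3: +2 →
  { ω₃ }  = { ω₁, ω₂, ω₄, ω₅, ω₆ }ᶜ
  { ω₄ }  = { ω₁, ω₂, ω₃, ω₅, ω₆ }ᶜ
  |family| = 14
Step 4. New:
  { ω₁, ω₂, ω₄ }  = { ω₁, ω₂ } ∪ { ω₄ }
  { ω₃, ω₅, ω₆ }  = { ω₃ } ∪ { ω₅, ω₆ }
  |family| = 16
Step 5: closed — nothing new.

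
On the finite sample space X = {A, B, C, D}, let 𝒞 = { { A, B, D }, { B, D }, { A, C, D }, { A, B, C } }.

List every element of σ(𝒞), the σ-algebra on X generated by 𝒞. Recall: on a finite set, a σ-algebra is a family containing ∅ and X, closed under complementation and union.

Take S₀ = 𝒞 ∪ {∅, X} = { {  }, { B, D }, { A, B, C }, { A, B, D }, { A, C, D }, X }.
Step 1 adds 4:
  { B }  = { A, C, D }ᶜ
  { C }  = { A, B, D }ᶜ
  { D }  = { A, B, C }ᶜ
  { A, C }  = { B, D }ᶜ
  [10 total]
Step 2: +3 →
  { B, C }  = { B } ∪ { C }
  { C, D }  = { C } ∪ { D }
  { B, C, D }  = { C } ∪ { B, D }
  [13 total]
Step 3 adds 3:
  { A }  = { B, C, D }ᶜ
  { A, B }  = { C, D }ᶜ
  { A, D }  = { B, C }ᶜ
  [16 total]
Step 4: already closed under ᶜ and ∪.

|σ(𝒞)| = 16.  σ(𝒞) = { {  }, { A }, { B }, { C }, { D }, { A, B }, { A, C }, { A, D }, { B, C }, { B, D }, { C, D }, { A, B, C }, { A, B, D }, { A, C, D }, { B, C, D }, X }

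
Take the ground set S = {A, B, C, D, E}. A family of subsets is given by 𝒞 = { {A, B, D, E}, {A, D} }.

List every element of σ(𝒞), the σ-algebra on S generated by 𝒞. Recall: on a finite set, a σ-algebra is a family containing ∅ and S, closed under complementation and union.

σ(𝒞) (8 sets): { ∅, {C}, {A, D}, {B, E}, {A, C, D}, {B, C, E}, {A, B, D, E}, S }

Derivation:
Begin from { ∅, {A, D}, {A, B, D, E}, S } (that is, 𝒞 plus ∅ and S).
Pass 1: 2 new —
  {C}  = ᶜ of {A, B, D, E}
  {B, C, E}  = ᶜ of {A, D}
  (now 6)
Pass 2. New:
  {A, C, D}  = {C} ∪ {A, D}
  (now 7)
Pass 3. New:
  {B, E}  = ᶜ of {A, C, D}
  (now 8)
Pass 4: no new sets; the family is a σ-algebra.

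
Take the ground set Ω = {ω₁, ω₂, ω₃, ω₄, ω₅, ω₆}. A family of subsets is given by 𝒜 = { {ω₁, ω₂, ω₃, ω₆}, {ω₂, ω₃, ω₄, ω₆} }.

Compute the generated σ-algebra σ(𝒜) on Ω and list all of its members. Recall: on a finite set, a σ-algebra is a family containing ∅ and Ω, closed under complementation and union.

σ(𝒜) (16 sets): { ∅, {ω₁}, {ω₄}, {ω₅}, {ω₁, ω₄}, {ω₁, ω₅}, {ω₄, ω₅}, {ω₁, ω₄, ω₅}, {ω₂, ω₃, ω₆}, {ω₁, ω₂, ω₃, ω₆}, {ω₂, ω₃, ω₄, ω₆}, {ω₂, ω₃, ω₅, ω₆}, {ω₁, ω₂, ω₃, ω₄, ω₆}, {ω₁, ω₂, ω₃, ω₅, ω₆}, {ω₂, ω₃, ω₄, ω₅, ω₆}, Ω }

Working:
Seed the family with 𝒜 together with ∅ and Ω: { ∅, {ω₁, ω₂, ω₃, ω₆}, {ω₂, ω₃, ω₄, ω₆}, Ω }.
Pass 1: 3 new —
  {ω₁, ω₅}  = ᶜ of {ω₂, ω₃, ω₄, ω₆}
  {ω₄, ω₅}  = ᶜ of {ω₁, ω₂, ω₃, ω₆}
  {ω₁, ω₂, ω₃, ω₄, ω₆}  = {ω₂, ω₃, ω₄, ω₆} ∪ {ω₁, ω₂, ω₃, ω₆}
  (now 7)
Pass 2. New:
  {ω₅}  = ᶜ of {ω₁, ω₂, ω₃, ω₄, ω₆}
  {ω₁, ω₄, ω₅}  = {ω₄, ω₅} ∪ {ω₁, ω₅}
  {ω₁, ω₂, ω₃, ω₅, ω₆}  = {ω₁, ω₅} ∪ {ω₁, ω₂, ω₃, ω₆}
  {ω₂, ω₃, ω₄, ω₅, ω₆}  = {ω₄, ω₅} ∪ {ω₂, ω₃, ω₄, ω₆}
  (now 11)
Pass 3: 3 new —
  {ω₁}  = ᶜ of {ω₂, ω₃, ω₄, ω₅, ω₆}
  {ω₄}  = ᶜ of {ω₁, ω₂, ω₃, ω₅, ω₆}
  {ω₂, ω₃, ω₆}  = ᶜ of {ω₁, ω₄, ω₅}
  (now 14)
Pass 4 (2 new):
  {ω₁, ω₄}  = {ω₁} ∪ {ω₄}
  {ω₂, ω₃, ω₅, ω₆}  = {ω₂, ω₃, ω₆} ∪ {ω₅}
  (now 16)
After Pass 5 the family is unchanged; done.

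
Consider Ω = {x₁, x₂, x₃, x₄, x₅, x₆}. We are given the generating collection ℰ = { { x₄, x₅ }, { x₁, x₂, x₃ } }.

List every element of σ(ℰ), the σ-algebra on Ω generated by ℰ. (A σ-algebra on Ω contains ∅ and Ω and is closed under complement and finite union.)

|σ(ℰ)| = 8.  σ(ℰ) = { {  }, { x₆ }, { x₄, x₅ }, { x₁, x₂, x₃ }, { x₄, x₅, x₆ }, { x₁, x₂, x₃, x₆ }, { x₁, x₂, x₃, x₄, x₅ }, Ω }

Derivation:
Seed the family with ℰ together with ∅ and Ω: { {  }, { x₄, x₅ }, { x₁, x₂, x₃ }, Ω }.
Iteration 1 (3 new):
  { x₄, x₅, x₆ }  = Ω∖{ x₁, x₂, x₃ }
  { x₁, x₂, x₃, x₆ }  = Ω∖{ x₄, x₅ }
  { x₁, x₂, x₃, x₄, x₅ }  = { x₄, x₅ } ∪ { x₁, x₂, x₃ }
Iteration 2: 1 new —
  { x₆ }  = Ω∖{ x₁, x₂, x₃, x₄, x₅ }
Iteration 3 adds nothing — fixpoint reached.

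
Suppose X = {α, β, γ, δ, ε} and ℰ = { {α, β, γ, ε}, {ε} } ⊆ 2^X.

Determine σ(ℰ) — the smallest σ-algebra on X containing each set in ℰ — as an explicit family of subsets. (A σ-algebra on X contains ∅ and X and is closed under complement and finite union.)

|σ(ℰ)| = 8.  σ(ℰ) = { ∅, {δ}, {ε}, {δ, ε}, {α, β, γ}, {α, β, γ, δ}, {α, β, γ, ε}, X }

Trace:
Seed the family with ℰ together with ∅ and X: { ∅, {ε}, {α, β, γ, ε}, X }.
Iteration 1 adds 2:
  {δ}  = complement {α, β, γ, ε}
  {α, β, γ, δ}  = complement {ε}
  |family| = 6
Iteration 2: +1 →
  {δ, ε}  = {δ} ∪ {ε}
  |family| = 7
Iteration 3 adds 1:
  {α, β, γ}  = complement {δ, ε}
  |family| = 8
Iteration 4: stable.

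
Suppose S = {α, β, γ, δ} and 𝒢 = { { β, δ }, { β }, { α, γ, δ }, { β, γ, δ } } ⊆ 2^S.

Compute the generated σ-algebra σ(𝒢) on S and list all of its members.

Initial family (6 sets): { {  }, { β }, { β, δ }, { α, γ, δ }, { β, γ, δ }, S }.
Pass 1 adds 2:
  { α }  = complement { β, γ, δ }
  { α, γ }  = complement { β, δ }
  — 8 sets.
Pass 2 (3 new):
  { α, β }  = { β } ∪ { α }
  { α, β, γ }  = { β } ∪ { α, γ }
  { α, β, δ }  = { β, δ } ∪ { α }
  — 11 sets.
Pass 3. New:
  { γ }  = complement { α, β, δ }
  { δ }  = complement { α, β, γ }
  { γ, δ }  = complement { α, β }
  — 14 sets.
Pass 4 adds 2:
  { α, δ }  = { δ } ∪ { α }
  { β, γ }  = { γ } ∪ { β }
  — 16 sets.
Pass 5: closed — nothing new.

Hence σ(𝒢) has 16 members: { {  }, { α }, { β }, { γ }, { δ }, { α, β }, { α, γ }, { α, δ }, { β, γ }, { β, δ }, { γ, δ }, { α, β, γ }, { α, β, δ }, { α, γ, δ }, { β, γ, δ }, S }.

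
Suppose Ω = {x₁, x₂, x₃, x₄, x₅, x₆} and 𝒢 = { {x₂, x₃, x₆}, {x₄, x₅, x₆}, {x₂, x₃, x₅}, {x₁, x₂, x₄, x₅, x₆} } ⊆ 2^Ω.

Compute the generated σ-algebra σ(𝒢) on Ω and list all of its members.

|σ(𝒢)| = 64.  σ(𝒢) = { {}, {x₁}, {x₂}, {x₃}, {x₄}, {x₅}, {x₆}, {x₁, x₂}, {x₁, x₃}, {x₁, x₄}, {x₁, x₅}, {x₁, x₆}, {x₂, x₃}, {x₂, x₄}, {x₂, x₅}, {x₂, x₆}, {x₃, x₄}, {x₃, x₅}, {x₃, x₆}, {x₄, x₅}, {x₄, x₆}, {x₅, x₆}, {x₁, x₂, x₃}, {x₁, x₂, x₄}, {x₁, x₂, x₅}, {x₁, x₂, x₆}, {x₁, x₃, x₄}, {x₁, x₃, x₅}, {x₁, x₃, x₆}, {x₁, x₄, x₅}, {x₁, x₄, x₆}, {x₁, x₅, x₆}, {x₂, x₃, x₄}, {x₂, x₃, x₅}, {x₂, x₃, x₆}, {x₂, x₄, x₅}, {x₂, x₄, x₆}, {x₂, x₅, x₆}, {x₃, x₄, x₅}, {x₃, x₄, x₆}, {x₃, x₅, x₆}, {x₄, x₅, x₆}, {x₁, x₂, x₃, x₄}, {x₁, x₂, x₃, x₅}, {x₁, x₂, x₃, x₆}, {x₁, x₂, x₄, x₅}, {x₁, x₂, x₄, x₆}, {x₁, x₂, x₅, x₆}, {x₁, x₃, x₄, x₅}, {x₁, x₃, x₄, x₆}, {x₁, x₃, x₅, x₆}, {x₁, x₄, x₅, x₆}, {x₂, x₃, x₄, x₅}, {x₂, x₃, x₄, x₆}, {x₂, x₃, x₅, x₆}, {x₂, x₄, x₅, x₆}, {x₃, x₄, x₅, x₆}, {x₁, x₂, x₃, x₄, x₅}, {x₁, x₂, x₃, x₄, x₆}, {x₁, x₂, x₃, x₅, x₆}, {x₁, x₂, x₄, x₅, x₆}, {x₁, x₃, x₄, x₅, x₆}, {x₂, x₃, x₄, x₅, x₆}, Ω }

Check:
Seed the family with 𝒢 together with ∅ and Ω: { {}, {x₂, x₃, x₅}, {x₂, x₃, x₆}, {x₄, x₅, x₆}, {x₁, x₂, x₄, x₅, x₆}, Ω }.
Pass 1: 6 new —
  {x₃}  = {x₁, x₂, x₄, x₅, x₆}ᶜ
  {x₁, x₂, x₃}  = {x₄, x₅, x₆}ᶜ
  {x₁, x₄, x₅}  = {x₂, x₃, x₆}ᶜ
  {x₁, x₄, x₆}  = {x₂, x₃, x₅}ᶜ
  {x₂, x₃, x₅, x₆}  = {x₂, x₃, x₅} ∪ {x₂, x₃, x₆}
  {x₂, x₃, x₄, x₅, x₆}  = {x₂, x₃, x₅} ∪ {x₄, x₅, x₆}
  |family| = 12
Pass 2 adds 11:
  {x₁}  = {x₂, x₃, x₄, x₅, x₆}ᶜ
  {x₁, x₄}  = {x₂, x₃, x₅, x₆}ᶜ
  {x₁, x₂, x₃, x₅}  = {x₁, x₂, x₃} ∪ {x₂, x₃, x₅}
  {x₁, x₂, x₃, x₆}  = {x₁, x₂, x₃} ∪ {x₂, x₃, x₆}
  {x₁, x₃, x₄, x₅}  = {x₁, x₄, x₅} ∪ {x₃}
  {x₁, x₃, x₄, x₆}  = {x₁, x₄, x₆} ∪ {x₃}
  {x₁, x₄, x₅, x₆}  = {x₁, x₄, x₅} ∪ {x₁, x₄, x₆}
  {x₃, x₄, x₅, x₆}  = {x₃} ∪ {x₄, x₅, x₆}
  {x₁, x₂, x₃, x₄, x₅}  = {x₁, x₄, x₅} ∪ {x₁, x₂, x₃}
  {x₁, x₂, x₃, x₄, x₆}  = {x₁, x₂, x₃} ∪ {x₁, x₄, x₆}
  {x₁, x₂, x₃, x₅, x₆}  = {x₁, x₂, x₃} ∪ {x₂, x₃, x₅, x₆}
  |family| = 23
Pass 3: +13 →
  {x₄}  = {x₁, x₂, x₃, x₅, x₆}ᶜ
  {x₅}  = {x₁, x₂, x₃, x₄, x₆}ᶜ
  {x₆}  = {x₁, x₂, x₃, x₄, x₅}ᶜ
  {x₁, x₂}  = {x₃, x₄, x₅, x₆}ᶜ
  {x₁, x₃}  = {x₃} ∪ {x₁}
  {x₂, x₃}  = {x₁, x₄, x₅, x₆}ᶜ
  {x₂, x₅}  = {x₁, x₃, x₄, x₆}ᶜ
  {x₂, x₆}  = {x₁, x₃, x₄, x₅}ᶜ
  {x₄, x₅}  = {x₁, x₂, x₃, x₆}ᶜ
  {x₄, x₆}  = {x₁, x₂, x₃, x₅}ᶜ
  {x₁, x₃, x₄}  = {x₁, x₄} ∪ {x₃}
  {x₁, x₂, x₃, x₄}  = {x₁, x₄} ∪ {x₁, x₂, x₃}
  {x₁, x₃, x₄, x₅, x₆}  = {x₁, x₄, x₅, x₆} ∪ {x₁, x₃, x₄, x₅}
  |family| = 36
Pass 4: 23 new —
  {x₂}  = {x₁, x₃, x₄, x₅, x₆}ᶜ
  {x₁, x₅}  = {x₁} ∪ {x₅}
  {x₁, x₆}  = {x₁} ∪ {x₆}
  {x₃, x₄}  = {x₃} ∪ {x₄}
  {x₃, x₅}  = {x₅} ∪ {x₃}
  {x₃, x₆}  = {x₆} ∪ {x₃}
  {x₅, x₆}  = {x₁, x₂, x₃, x₄}ᶜ
  {x₁, x₂, x₄}  = {x₁, x₂} ∪ {x₁, x₄}
  {x₁, x₂, x₅}  = {x₂, x₅} ∪ {x₁, x₂}
  {x₁, x₂, x₆}  = {x₁, x₂} ∪ {x₂, x₆}
  {x₁, x₃, x₅}  = {x₅} ∪ {x₁, x₃}
  {x₁, x₃, x₆}  = {x₆} ∪ {x₁, x₃}
  {x₂, x₃, x₄}  = {x₂, x₃} ∪ {x₄}
  {x₂, x₄, x₅}  = {x₂, x₅} ∪ {x₄, x₅}
  {x₂, x₄, x₆}  = {x₂, x₆} ∪ {x₄}
  {x₂, x₅, x₆}  = {x₁, x₃, x₄}ᶜ
  {x₃, x₄, x₅}  = {x₄, x₅} ∪ {x₃}
  {x₃, x₄, x₆}  = {x₃} ∪ {x₄, x₆}
  {x₁, x₂, x₄, x₅}  = {x₁, x₄, x₅} ∪ {x₂, x₅}
  {x₁, x₂, x₄, x₆}  = {x₁, x₂} ∪ {x₁, x₄, x₆}
  {x₂, x₃, x₄, x₅}  = {x₄, x₅} ∪ {x₂, x₃, x₅}
  {x₂, x₃, x₄, x₆}  = {x₂, x₃, x₆} ∪ {x₄}
  {x₂, x₄, x₅, x₆}  = {x₁, x₃}ᶜ
  |family| = 59
Pass 5: +5 →
  {x₂, x₄}  = {x₂} ∪ {x₄}
  {x₁, x₅, x₆}  = {x₂, x₃, x₄}ᶜ
  {x₃, x₅, x₆}  = {x₁, x₂, x₄}ᶜ
  {x₁, x₂, x₅, x₆}  = {x₃, x₄}ᶜ
  {x₁, x₃, x₅, x₆}  = {x₅, x₆} ∪ {x₁, x₃, x₆}
  |family| = 64
Pass 6: no new sets; the family is a σ-algebra.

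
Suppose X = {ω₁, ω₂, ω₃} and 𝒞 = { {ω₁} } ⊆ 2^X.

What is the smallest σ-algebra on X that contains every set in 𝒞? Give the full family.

Initial family (3 sets): { {}, {ω₁}, X }.
Round 1: +1 →
  {ω₂,ω₃}  = ᶜ of {ω₁}
Round 2: already closed under ᶜ and ∪.

σ(𝒞) = { {}, {ω₁}, {ω₂,ω₃}, X }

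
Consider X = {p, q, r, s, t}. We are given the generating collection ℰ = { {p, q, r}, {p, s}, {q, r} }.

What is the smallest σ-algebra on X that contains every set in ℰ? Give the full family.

Start: ℰ ∪ {∅, X} = { ∅, {p, s}, {q, r}, {p, q, r}, X }.
Pass 1. New:
  {s, t}  = complement {p, q, r}
  {p, s, t}  = complement {q, r}
  {q, r, t}  = complement {p, s}
  {p, q, r, s}  = {p, q, r} ∪ {p, s}
  [9 total]
Pass 2. New:
  {t}  = complement {p, q, r, s}
  {p, q, r, t}  = {p, q, r} ∪ {q, r, t}
  {q, r, s, t}  = {s, t} ∪ {q, r, t}
  [12 total]
Pass 3. New:
  {p}  = complement {q, r, s, t}
  {s}  = complement {p, q, r, t}
  [14 total]
Pass 4 (2 new):
  {p, t}  = {t} ∪ {p}
  {q, r, s}  = {q, r} ∪ {s}
  [16 total]
Pass 5: already closed under ᶜ and ∪.

|σ(ℰ)| = 16.  σ(ℰ) = { ∅, {p}, {s}, {t}, {p, s}, {p, t}, {q, r}, {s, t}, {p, q, r}, {p, s, t}, {q, r, s}, {q, r, t}, {p, q, r, s}, {p, q, r, t}, {q, r, s, t}, X }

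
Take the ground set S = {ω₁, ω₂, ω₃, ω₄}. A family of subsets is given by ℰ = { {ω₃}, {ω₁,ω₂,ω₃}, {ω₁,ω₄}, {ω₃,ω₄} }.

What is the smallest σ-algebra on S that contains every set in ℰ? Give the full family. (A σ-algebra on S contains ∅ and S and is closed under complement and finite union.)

|σ(ℰ)| = 16.  σ(ℰ) = { {}, {ω₁}, {ω₂}, {ω₃}, {ω₄}, {ω₁,ω₂}, {ω₁,ω₃}, {ω₁,ω₄}, {ω₂,ω₃}, {ω₂,ω₄}, {ω₃,ω₄}, {ω₁,ω₂,ω₃}, {ω₁,ω₂,ω₄}, {ω₁,ω₃,ω₄}, {ω₂,ω₃,ω₄}, S }

Derivation:
Begin from { {}, {ω₃}, {ω₁,ω₄}, {ω₃,ω₄}, {ω₁,ω₂,ω₃}, S } (that is, ℰ plus ∅ and S).
Round 1 (5 new):
  {ω₄}  = complement {ω₁,ω₂,ω₃}
  {ω₁,ω₂}  = complement {ω₃,ω₄}
  {ω₂,ω₃}  = complement {ω₁,ω₄}
  {ω₁,ω₂,ω₄}  = complement {ω₃}
  {ω₁,ω₃,ω₄}  = {ω₃} ∪ {ω₁,ω₄}
  [11 total]
Round 2. New:
  {ω₂}  = complement {ω₁,ω₃,ω₄}
  {ω₂,ω₃,ω₄}  = {ω₃,ω₄} ∪ {ω₂,ω₃}
  [13 total]
Round 3. New:
  {ω₁}  = complement {ω₂,ω₃,ω₄}
  {ω₂,ω₄}  = {ω₄} ∪ {ω₂}
  [15 total]
Round 4: +1 →
  {ω₁,ω₃}  = complement {ω₂,ω₄}
  [16 total]
Round 5: stable.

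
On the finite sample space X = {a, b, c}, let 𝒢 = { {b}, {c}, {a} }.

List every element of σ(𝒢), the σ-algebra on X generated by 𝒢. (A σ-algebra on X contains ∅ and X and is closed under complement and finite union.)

Initial family (5 sets): { ∅, {a}, {b}, {c}, X }.
Step 1 adds 3:
  {a,b}  = {c}ᶜ
  {a,c}  = {b}ᶜ
  {b,c}  = {a}ᶜ
  [8 total]
Step 2: closed — nothing new.

σ(𝒢) = { ∅, {a}, {b}, {c}, {a,b}, {a,c}, {b,c}, X }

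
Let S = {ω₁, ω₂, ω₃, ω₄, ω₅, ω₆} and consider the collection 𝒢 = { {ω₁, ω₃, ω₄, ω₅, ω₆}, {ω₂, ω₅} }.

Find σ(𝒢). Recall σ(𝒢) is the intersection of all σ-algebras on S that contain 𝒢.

σ(𝒢) = { {}, {ω₂}, {ω₅}, {ω₂, ω₅}, {ω₁, ω₃, ω₄, ω₆}, {ω₁, ω₂, ω₃, ω₄, ω₆}, {ω₁, ω₃, ω₄, ω₅, ω₆}, S }

Working:
Initial family (4 sets): { {}, {ω₂, ω₅}, {ω₁, ω₃, ω₄, ω₅, ω₆}, S }.
Pass 1 (2 new):
  {ω₂}  = complement {ω₁, ω₃, ω₄, ω₅, ω₆}
  {ω₁, ω₃, ω₄, ω₆}  = complement {ω₂, ω₅}
  — 6 sets.
Pass 2: +1 →
  {ω₁, ω₂, ω₃, ω₄, ω₆}  = {ω₁, ω₃, ω₄, ω₆} ∪ {ω₂}
  — 7 sets.
Pass 3: +1 →
  {ω₅}  = complement {ω₁, ω₂, ω₃, ω₄, ω₆}
  — 8 sets.
Pass 4: closed — nothing new.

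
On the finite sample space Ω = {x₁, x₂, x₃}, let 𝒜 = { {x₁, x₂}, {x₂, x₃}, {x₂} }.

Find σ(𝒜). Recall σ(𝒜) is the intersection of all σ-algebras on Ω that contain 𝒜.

σ(𝒜) (8 sets): { ∅, {x₁}, {x₂}, {x₃}, {x₁, x₂}, {x₁, x₃}, {x₂, x₃}, Ω }

Derivation:
Begin from { ∅, {x₂}, {x₁, x₂}, {x₂, x₃}, Ω } (that is, 𝒜 plus ∅ and Ω).
Round 1: 3 new —
  {x₁}  = Ω∖{x₂, x₃}
  {x₃}  = Ω∖{x₁, x₂}
  {x₁, x₃}  = Ω∖{x₂}
Round 2: already closed under ᶜ and ∪.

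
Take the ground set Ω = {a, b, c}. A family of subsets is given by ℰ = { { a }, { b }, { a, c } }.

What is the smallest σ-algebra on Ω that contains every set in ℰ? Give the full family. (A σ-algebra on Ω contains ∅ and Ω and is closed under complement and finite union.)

σ(ℰ) (8 sets): { {  }, { a }, { b }, { c }, { a, b }, { a, c }, { b, c }, Ω }

Trace:
Begin from { {  }, { a }, { b }, { a, c }, Ω } (that is, ℰ plus ∅ and Ω).
Step 1. New:
  { a, b }  = { b } ∪ { a }
  { b, c }  = Ω∖{ a }
  [7 total]
Step 2: 1 new —
  { c }  = Ω∖{ a, b }
  [8 total]
Step 3: stable.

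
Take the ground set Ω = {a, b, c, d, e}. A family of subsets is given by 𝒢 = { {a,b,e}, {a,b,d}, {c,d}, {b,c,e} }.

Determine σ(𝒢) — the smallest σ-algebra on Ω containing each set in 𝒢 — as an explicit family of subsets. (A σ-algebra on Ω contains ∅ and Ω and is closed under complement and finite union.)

σ(𝒢) = { ∅, {a}, {b}, {c}, {d}, {e}, {a,b}, {a,c}, {a,d}, {a,e}, {b,c}, {b,d}, {b,e}, {c,d}, {c,e}, {d,e}, {a,b,c}, {a,b,d}, {a,b,e}, {a,c,d}, {a,c,e}, {a,d,e}, {b,c,d}, {b,c,e}, {b,d,e}, {c,d,e}, {a,b,c,d}, {a,b,c,e}, {a,b,d,e}, {a,c,d,e}, {b,c,d,e}, Ω }

Derivation:
Start: 𝒢 ∪ {∅, Ω} = { ∅, {c,d}, {a,b,d}, {a,b,e}, {b,c,e}, Ω }.
Iteration 1 (6 new):
  {a,d}  = Ω∖{b,c,e}
  {c,e}  = Ω∖{a,b,d}
  {a,b,c,d}  = {c,d} ∪ {a,b,d}
  {a,b,c,e}  = {a,b,e} ∪ {b,c,e}
  {a,b,d,e}  = {a,b,e} ∪ {a,b,d}
  {b,c,d,e}  = {c,d} ∪ {b,c,e}
  |family| = 12
Iteration 2: +7 →
  {a}  = Ω∖{b,c,d,e}
  {c}  = Ω∖{a,b,d,e}
  {d}  = Ω∖{a,b,c,e}
  {e}  = Ω∖{a,b,c,d}
  {a,c,d}  = {c,d} ∪ {a,d}
  {c,d,e}  = {c,d} ∪ {c,e}
  {a,c,d,e}  = {a,d} ∪ {c,e}
  |family| = 19
Iteration 3 adds 8:
  {b}  = Ω∖{a,c,d,e}
  {a,b}  = Ω∖{c,d,e}
  {a,c}  = {c} ∪ {a}
  {a,e}  = {e} ∪ {a}
  {b,e}  = Ω∖{a,c,d}
  {d,e}  = {e} ∪ {d}
  {a,c,e}  = {c,e} ∪ {a}
  {a,d,e}  = {a,d} ∪ {e}
  |family| = 27
Iteration 4 adds 5:
  {b,c}  = Ω∖{a,d,e}
  {b,d}  = Ω∖{a,c,e}
  {a,b,c}  = Ω∖{d,e}
  {b,c,d}  = Ω∖{a,e}
  {b,d,e}  = Ω∖{a,c}
  |family| = 32
Iteration 5: stable.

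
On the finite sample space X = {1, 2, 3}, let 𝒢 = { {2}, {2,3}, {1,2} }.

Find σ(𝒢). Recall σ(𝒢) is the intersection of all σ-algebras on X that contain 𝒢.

σ(𝒢) (8 sets): { ∅, {1}, {2}, {3}, {1,2}, {1,3}, {2,3}, X }

Working:
Take S₀ = 𝒢 ∪ {∅, X} = { ∅, {2}, {1,2}, {2,3}, X }.
Round 1. New:
  {1}  = complement {2,3}
  {3}  = complement {1,2}
  {1,3}  = complement {2}
  |family| = 8
Round 2: closed — nothing new.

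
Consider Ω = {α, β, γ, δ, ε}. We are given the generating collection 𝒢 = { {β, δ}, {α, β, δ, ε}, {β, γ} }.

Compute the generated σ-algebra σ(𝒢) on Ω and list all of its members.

Answer: σ(𝒢) = { {}, {β}, {γ}, {δ}, {α, ε}, {β, γ}, {β, δ}, {γ, δ}, {α, β, ε}, {α, γ, ε}, {α, δ, ε}, {β, γ, δ}, {α, β, γ, ε}, {α, β, δ, ε}, {α, γ, δ, ε}, Ω }

Derivation:
Initial family (5 sets): { {}, {β, γ}, {β, δ}, {α, β, δ, ε}, Ω }.
Pass 1: +4 →
  {γ}  = ᶜ of {α, β, δ, ε}
  {α, γ, ε}  = ᶜ of {β, δ}
  {α, δ, ε}  = ᶜ of {β, γ}
  {β, γ, δ}  = {β, γ} ∪ {β, δ}
  — 9 sets.
Pass 2: +3 →
  {α, ε}  = ᶜ of {β, γ, δ}
  {α, β, γ, ε}  = {α, γ, ε} ∪ {β, γ}
  {α, γ, δ, ε}  = {α, δ, ε} ∪ {α, γ, ε}
  — 12 sets.
Pass 3 (2 new):
  {β}  = ᶜ of {α, γ, δ, ε}
  {δ}  = ᶜ of {α, β, γ, ε}
  — 14 sets.
Pass 4. New:
  {γ, δ}  = {γ} ∪ {δ}
  {α, β, ε}  = {α, ε} ∪ {β}
  — 16 sets.
Pass 5 adds nothing — fixpoint reached.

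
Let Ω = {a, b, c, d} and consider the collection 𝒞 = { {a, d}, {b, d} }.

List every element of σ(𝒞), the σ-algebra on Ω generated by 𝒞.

Initial family (4 sets): { {}, {a, d}, {b, d}, Ω }.
Round 1: +3 →
  {a, c}  = ᶜ of {b, d}
  {b, c}  = ᶜ of {a, d}
  {a, b, d}  = {b, d} ∪ {a, d}
  (now 7)
Round 2: 4 new —
  {c}  = ᶜ of {a, b, d}
  {a, b, c}  = {b, c} ∪ {a, c}
  {a, c, d}  = {a, d} ∪ {a, c}
  {b, c, d}  = {b, c} ∪ {b, d}
  (now 11)
Round 3 adds 3:
  {a}  = ᶜ of {b, c, d}
  {b}  = ᶜ of {a, c, d}
  {d}  = ᶜ of {a, b, c}
  (now 14)
Round 4. New:
  {a, b}  = {b} ∪ {a}
  {c, d}  = {c} ∪ {d}
  (now 16)
Round 5 adds nothing — fixpoint reached.

σ(𝒞) = { {}, {a}, {b}, {c}, {d}, {a, b}, {a, c}, {a, d}, {b, c}, {b, d}, {c, d}, {a, b, c}, {a, b, d}, {a, c, d}, {b, c, d}, Ω }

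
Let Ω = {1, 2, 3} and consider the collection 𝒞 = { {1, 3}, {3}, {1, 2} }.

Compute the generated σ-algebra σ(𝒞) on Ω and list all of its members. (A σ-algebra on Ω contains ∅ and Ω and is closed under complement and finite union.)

Initial family (5 sets): { ∅, {3}, {1, 2}, {1, 3}, Ω }.
Iteration 1: 1 new —
  {2}  = {1, 3}ᶜ
  |family| = 6
Iteration 2: 1 new —
  {2, 3}  = {3} ∪ {2}
  |family| = 7
Iteration 3 (1 new):
  {1}  = {2, 3}ᶜ
  |family| = 8
Iteration 4: already closed under ᶜ and ∪.

σ(𝒞) = { ∅, {1}, {2}, {3}, {1, 2}, {1, 3}, {2, 3}, Ω }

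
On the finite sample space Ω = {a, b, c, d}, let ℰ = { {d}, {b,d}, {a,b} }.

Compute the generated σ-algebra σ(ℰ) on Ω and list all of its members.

Seed the family with ℰ together with ∅ and Ω: { ∅, {d}, {a,b}, {b,d}, Ω }.
Round 1. New:
  {a,c}  = ᶜ of {b,d}
  {c,d}  = ᶜ of {a,b}
  {a,b,c}  = ᶜ of {d}
  {a,b,d}  = {a,b} ∪ {d}
  |family| = 9
Round 2: 3 new —
  {c}  = ᶜ of {a,b,d}
  {a,c,d}  = {c,d} ∪ {a,c}
  {b,c,d}  = {c,d} ∪ {b,d}
  |family| = 12
Round 3. New:
  {a}  = ᶜ of {b,c,d}
  {b}  = ᶜ of {a,c,d}
  |family| = 14
Round 4: 2 new —
  {a,d}  = {d} ∪ {a}
  {b,c}  = {c} ∪ {b}
  |family| = 16
Round 5: already closed under ᶜ and ∪.

|σ(ℰ)| = 16.  σ(ℰ) = { ∅, {a}, {b}, {c}, {d}, {a,b}, {a,c}, {a,d}, {b,c}, {b,d}, {c,d}, {a,b,c}, {a,b,d}, {a,c,d}, {b,c,d}, Ω }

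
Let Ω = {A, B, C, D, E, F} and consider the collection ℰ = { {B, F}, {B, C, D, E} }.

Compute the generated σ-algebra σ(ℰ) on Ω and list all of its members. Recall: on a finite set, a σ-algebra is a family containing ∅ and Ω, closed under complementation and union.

|σ(ℰ)| = 16.  σ(ℰ) = { {}, {A}, {B}, {F}, {A, B}, {A, F}, {B, F}, {A, B, F}, {C, D, E}, {A, C, D, E}, {B, C, D, E}, {C, D, E, F}, {A, B, C, D, E}, {A, C, D, E, F}, {B, C, D, E, F}, Ω }

Derivation:
Take S₀ = ℰ ∪ {∅, Ω} = { {}, {B, F}, {B, C, D, E}, Ω }.
Round 1. New:
  {A, F}  = complement {B, C, D, E}
  {A, C, D, E}  = complement {B, F}
  {B, C, D, E, F}  = {B, F} ∪ {B, C, D, E}
  (now 7)
Round 2: +4 →
  {A}  = complement {B, C, D, E, F}
  {A, B, F}  = {A, F} ∪ {B, F}
  {A, B, C, D, E}  = {A, C, D, E} ∪ {B, C, D, E}
  {A, C, D, E, F}  = {A, C, D, E} ∪ {A, F}
  (now 11)
Round 3 (3 new):
  {B}  = complement {A, C, D, E, F}
  {F}  = complement {A, B, C, D, E}
  {C, D, E}  = complement {A, B, F}
  (now 14)
Round 4: 2 new —
  {A, B}  = {B} ∪ {A}
  {C, D, E, F}  = {C, D, E} ∪ {F}
  (now 16)
Round 5: stable.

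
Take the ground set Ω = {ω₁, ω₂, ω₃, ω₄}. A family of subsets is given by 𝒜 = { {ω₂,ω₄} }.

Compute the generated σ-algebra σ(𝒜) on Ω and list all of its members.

Seed the family with 𝒜 together with ∅ and Ω: { ∅, {ω₂,ω₄}, Ω }.
Step 1: 1 new —
  {ω₁,ω₃}  = {ω₂,ω₄}ᶜ
Step 2: no new sets; the family is a σ-algebra.

|σ(𝒜)| = 4.  σ(𝒜) = { ∅, {ω₁,ω₃}, {ω₂,ω₄}, Ω }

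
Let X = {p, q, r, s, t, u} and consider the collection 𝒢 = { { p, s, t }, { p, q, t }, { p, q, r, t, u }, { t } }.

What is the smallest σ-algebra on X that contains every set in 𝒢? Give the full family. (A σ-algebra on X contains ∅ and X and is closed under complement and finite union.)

Seed the family with 𝒢 together with ∅ and X: { ∅, { t }, { p, q, t }, { p, s, t }, { p, q, r, t, u }, X }.
Round 1 (5 new):
  { s }  = complement { p, q, r, t, u }
  { q, r, u }  = complement { p, s, t }
  { r, s, u }  = complement { p, q, t }
  { p, q, s, t }  = { p, s, t } ∪ { p, q, t }
  { p, q, r, s, u }  = complement { t }
Round 2. New:
  { r, u }  = complement { p, q, s, t }
  { s, t }  = { t } ∪ { s }
  { q, r, s, u }  = { q, r, u } ∪ { s }
  { q, r, t, u }  = { q, r, u } ∪ { t }
  { r, s, t, u }  = { t } ∪ { r, s, u }
  { p, r, s, t, u }  = { p, s, t } ∪ { r, s, u }
Round 3: 7 new —
  { q }  = complement { p, r, s, t, u }
  { p, q }  = complement { r, s, t, u }
  { p, s }  = complement { q, r, t, u }
  { p, t }  = complement { q, r, s, u }
  { r, t, u }  = { r, u } ∪ { t }
  { p, q, r, u }  = complement { s, t }
  { q, r, s, t, u }  = { s, t } ∪ { q, r, s, u }
Round 4. New:
  { p }  = complement { q, r, s, t, u }
  { q, s }  = { q } ∪ { s }
  { q, t }  = { q } ∪ { t }
  { p, q, s }  = complement { r, t, u }
  { q, s, t }  = { q } ∪ { s, t }
  { p, r, s, u }  = { p, s } ∪ { r, u }
  { p, r, t, u }  = { r, u } ∪ { p, t }
Round 5. New:
  { p, r, u }  = complement { q, s, t }
Round 6: closed — nothing new.

Hence σ(𝒢) has 32 members: { ∅, { p }, { q }, { s }, { t }, { p, q }, { p, s }, { p, t }, { q, s }, { q, t }, { r, u }, { s, t }, { p, q, s }, { p, q, t }, { p, r, u }, { p, s, t }, { q, r, u }, { q, s, t }, { r, s, u }, { r, t, u }, { p, q, r, u }, { p, q, s, t }, { p, r, s, u }, { p, r, t, u }, { q, r, s, u }, { q, r, t, u }, { r, s, t, u }, { p, q, r, s, u }, { p, q, r, t, u }, { p, r, s, t, u }, { q, r, s, t, u }, X }.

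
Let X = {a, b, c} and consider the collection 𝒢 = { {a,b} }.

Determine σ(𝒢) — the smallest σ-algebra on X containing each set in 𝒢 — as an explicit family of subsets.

Initial family (3 sets): { {}, {a,b}, X }.
Iteration 1 (1 new):
  {c}  = X∖{a,b}
  [4 total]
Iteration 2: already closed under ᶜ and ∪.

σ(𝒢) = { {}, {c}, {a,b}, X }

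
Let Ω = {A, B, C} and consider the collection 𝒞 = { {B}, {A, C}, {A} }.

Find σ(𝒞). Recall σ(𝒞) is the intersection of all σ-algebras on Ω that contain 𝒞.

Seed the family with 𝒞 together with ∅ and Ω: { ∅, {A}, {B}, {A, C}, Ω }.
Iteration 1: +2 →
  {A, B}  = {B} ∪ {A}
  {B, C}  = {A}ᶜ
  — 7 sets.
Iteration 2. New:
  {C}  = {A, B}ᶜ
  — 8 sets.
Iteration 3: no new sets; the family is a σ-algebra.

σ(𝒞) = { ∅, {A}, {B}, {C}, {A, B}, {A, C}, {B, C}, Ω }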